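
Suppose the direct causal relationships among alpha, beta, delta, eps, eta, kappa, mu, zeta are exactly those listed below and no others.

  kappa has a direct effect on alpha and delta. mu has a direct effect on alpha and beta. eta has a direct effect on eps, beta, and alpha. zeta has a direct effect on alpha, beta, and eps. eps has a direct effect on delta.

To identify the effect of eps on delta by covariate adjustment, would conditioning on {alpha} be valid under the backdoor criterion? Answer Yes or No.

No

Backdoor paths from eps to delta (paths whose first edge points into eps):
  P1: eps <- zeta -> beta <- mu -> alpha <- kappa -> delta
  P2: eps <- zeta -> beta <- eta -> alpha <- kappa -> delta
  P3: eps <- zeta -> alpha <- kappa -> delta
  P4: eps <- eta -> beta <- zeta -> alpha <- kappa -> delta
  P5: eps <- eta -> beta <- mu -> alpha <- kappa -> delta
  P6: eps <- eta -> alpha <- kappa -> delta
Condition 1 (no descendant of eps in the set): holds — descendants of eps are {delta}; none are in {alpha}.
Condition 2 (every backdoor path blocked by {alpha}):
  P1: blocked at collider beta (neither it nor any descendant is in the conditioning set).
  P2: blocked at collider beta (neither it nor any descendant is in the conditioning set).
  P3: open — collider(s) alpha are conditioned on (or have a conditioned descendant) and no non-collider on the path is in the set.
  P4: blocked at collider beta (neither it nor any descendant is in the conditioning set).
  P5: blocked at collider beta (neither it nor any descendant is in the conditioning set).
  P6: open — collider(s) alpha are conditioned on (or have a conditioned descendant) and no non-collider on the path is in the set.
{alpha} does not satisfy the backdoor criterion.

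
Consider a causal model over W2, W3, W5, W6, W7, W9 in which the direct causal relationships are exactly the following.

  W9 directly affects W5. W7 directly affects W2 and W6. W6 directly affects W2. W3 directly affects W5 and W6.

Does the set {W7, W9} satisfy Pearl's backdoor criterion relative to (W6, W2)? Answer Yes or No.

Yes

Backdoor paths from W6 to W2 (paths whose first edge points into W6):
  P1: W6 <- W7 -> W2
Condition 1 (no descendant of W6 in the set): holds — descendants of W6 are {W2}; none are in {W7, W9}.
Condition 2 (every backdoor path blocked by {W7, W9}):
  P1: blocked at fork node W7 ∈ conditioning set.
{W7, W9} satisfies the backdoor criterion.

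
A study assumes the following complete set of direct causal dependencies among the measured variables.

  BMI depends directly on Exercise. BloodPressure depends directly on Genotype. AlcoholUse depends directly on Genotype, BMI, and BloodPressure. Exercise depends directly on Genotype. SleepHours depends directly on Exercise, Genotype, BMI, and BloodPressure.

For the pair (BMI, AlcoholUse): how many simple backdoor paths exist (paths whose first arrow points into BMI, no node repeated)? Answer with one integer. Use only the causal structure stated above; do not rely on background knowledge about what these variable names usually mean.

A backdoor path from BMI to AlcoholUse is any simple undirected path whose first edge points into BMI (i.e. leaves BMI via a parent).
Parents of BMI: {Exercise}.
Enumerating:
  P1: BMI <- Exercise <- Genotype -> BloodPressure -> AlcoholUse
  P2: BMI <- Exercise <- Genotype -> AlcoholUse
  P3: BMI <- Exercise <- Genotype -> SleepHours <- BloodPressure -> AlcoholUse
  P4: BMI <- Exercise -> SleepHours <- Genotype -> BloodPressure -> AlcoholUse
  P5: BMI <- Exercise -> SleepHours <- Genotype -> AlcoholUse
  P6: BMI <- Exercise -> SleepHours <- BloodPressure <- Genotype -> AlcoholUse
  P7: BMI <- Exercise -> SleepHours <- BloodPressure -> AlcoholUse
That exhausts the simple backdoor paths. Count: 7.

7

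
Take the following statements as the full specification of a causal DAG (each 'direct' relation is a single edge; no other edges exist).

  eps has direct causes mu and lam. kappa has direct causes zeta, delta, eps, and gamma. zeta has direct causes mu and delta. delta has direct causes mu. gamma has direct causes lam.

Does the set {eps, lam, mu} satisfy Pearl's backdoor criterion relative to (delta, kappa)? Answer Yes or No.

Backdoor paths from delta to kappa (paths whose first edge points into delta):
  P1: delta <- mu -> eps <- lam -> gamma -> kappa
  P2: delta <- mu -> eps -> kappa
  P3: delta <- mu -> zeta -> kappa
Condition 1 (no descendant of delta in the set): holds — descendants of delta are {kappa, zeta}; none are in {eps, lam, mu}.
Condition 2 (every backdoor path blocked by {eps, lam, mu}):
  P1: blocked at fork node mu ∈ conditioning set.
  P2: blocked at fork node mu ∈ conditioning set.
  P3: blocked at fork node mu ∈ conditioning set.
{eps, lam, mu} satisfies the backdoor criterion.

Yes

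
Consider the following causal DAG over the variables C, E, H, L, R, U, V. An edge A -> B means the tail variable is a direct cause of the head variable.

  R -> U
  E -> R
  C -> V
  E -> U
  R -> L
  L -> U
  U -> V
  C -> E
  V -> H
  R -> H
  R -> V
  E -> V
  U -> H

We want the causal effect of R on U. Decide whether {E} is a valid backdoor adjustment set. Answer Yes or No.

Yes

Backdoor paths from R to U (paths whose first edge points into R):
  P1: R <- E <- C -> V <- U
  P2: R <- E <- C -> V -> H <- U
  P3: R <- E -> U
  P4: R <- E -> V <- U
  P5: R <- E -> V -> H <- U
Condition 1 (no descendant of R in the set): holds — descendants of R are {H, L, U, V}; none are in {E}.
Condition 2 (every backdoor path blocked by {E}):
  P1: blocked at chain node E ∈ conditioning set.
  P2: blocked at chain node E ∈ conditioning set.
  P3: blocked at fork node E ∈ conditioning set.
  P4: blocked at fork node E ∈ conditioning set.
  P5: blocked at fork node E ∈ conditioning set.
{E} satisfies the backdoor criterion.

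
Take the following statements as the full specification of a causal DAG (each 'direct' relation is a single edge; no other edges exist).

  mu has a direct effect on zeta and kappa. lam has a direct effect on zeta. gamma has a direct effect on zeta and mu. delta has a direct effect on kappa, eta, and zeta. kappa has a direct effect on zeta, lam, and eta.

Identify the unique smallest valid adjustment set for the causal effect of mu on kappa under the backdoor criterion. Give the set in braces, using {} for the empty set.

{}

Variables eligible for adjustment (non-descendants of mu, excluding mu and kappa): {delta, gamma}.
Backdoor paths from mu to kappa:
  P1: mu <- gamma -> zeta <- delta -> kappa
  P2: mu <- gamma -> zeta <- delta -> eta <- kappa
  P3: mu <- gamma -> zeta <- kappa
  P4: mu <- gamma -> zeta <- lam <- kappa
Each backdoor path contains an unconditioned collider, so every path is already blocked with the empty conditioning set:
  P1: blocked at collider zeta (neither it nor any descendant is in the conditioning set).
  P2: blocked at collider zeta (neither it nor any descendant is in the conditioning set).
  P3: blocked at collider zeta (neither it nor any descendant is in the conditioning set).
  P4: blocked at collider zeta (neither it nor any descendant is in the conditioning set).
The empty set is therefore the unique smallest valid set.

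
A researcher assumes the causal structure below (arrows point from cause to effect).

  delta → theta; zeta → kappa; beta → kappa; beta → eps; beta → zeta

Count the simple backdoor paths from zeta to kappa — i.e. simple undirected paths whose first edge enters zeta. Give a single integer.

A backdoor path from zeta to kappa is any simple undirected path whose first edge points into zeta (i.e. leaves zeta via a parent).
Parents of zeta: {beta}.
Enumerating:
  P1: zeta <- beta -> kappa
That exhausts the simple backdoor paths. Count: 1.

1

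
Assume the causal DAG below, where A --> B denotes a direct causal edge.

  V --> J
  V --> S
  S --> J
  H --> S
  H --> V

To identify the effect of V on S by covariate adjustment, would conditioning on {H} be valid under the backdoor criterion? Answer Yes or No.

Yes

Backdoor paths from V to S (paths whose first edge points into V):
  P1: V <- H -> S
Condition 1 (no descendant of V in the set): holds — descendants of V are {J, S}; none are in {H}.
Condition 2 (every backdoor path blocked by {H}):
  P1: blocked at fork node H ∈ conditioning set.
{H} satisfies the backdoor criterion.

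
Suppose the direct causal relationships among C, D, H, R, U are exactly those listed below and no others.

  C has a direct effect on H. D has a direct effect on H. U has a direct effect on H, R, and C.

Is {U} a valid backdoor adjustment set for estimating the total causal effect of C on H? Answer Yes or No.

Backdoor paths from C to H (paths whose first edge points into C):
  P1: C <- U -> H
Condition 1 (no descendant of C in the set): holds — descendants of C are {H}; none are in {U}.
Condition 2 (every backdoor path blocked by {U}):
  P1: blocked at fork node U ∈ conditioning set.
{U} satisfies the backdoor criterion.

Yes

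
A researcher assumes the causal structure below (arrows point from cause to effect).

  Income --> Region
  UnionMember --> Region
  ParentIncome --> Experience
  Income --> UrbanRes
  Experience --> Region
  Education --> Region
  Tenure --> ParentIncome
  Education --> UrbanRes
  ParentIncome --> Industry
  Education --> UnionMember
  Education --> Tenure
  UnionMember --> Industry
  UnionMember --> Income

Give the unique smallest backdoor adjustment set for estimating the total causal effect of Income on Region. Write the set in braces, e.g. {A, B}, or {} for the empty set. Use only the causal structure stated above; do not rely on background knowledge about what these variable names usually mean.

{UnionMember}

Variables eligible for adjustment (non-descendants of Income, excluding Income and Region): {Education, Experience, Industry, ParentIncome, Tenure, UnionMember}.
Backdoor paths from Income to Region:
  P1: Income <- UnionMember <- Education -> Tenure -> ParentIncome -> Experience -> Region
  P2: Income <- UnionMember <- Education -> Region
  P3: Income <- UnionMember -> Industry <- ParentIncome <- Tenure <- Education -> Region
  P4: Income <- UnionMember -> Industry <- ParentIncome -> Experience -> Region
  P5: Income <- UnionMember -> Region
The empty set is not sufficient: P1 (Income <- UnionMember <- Education -> Tenure -> ParentIncome -> Experience -> Region) has no collider blocking it and no conditioned non-collider, so it is open.
Try {UnionMember}:
  P1: blocked at chain node UnionMember ∈ conditioning set.
  P2: blocked at chain node UnionMember ∈ conditioning set.
  P3: blocked at fork node UnionMember ∈ conditioning set.
  P4: blocked at fork node UnionMember ∈ conditioning set.
  P5: blocked at fork node UnionMember ∈ conditioning set.
{UnionMember} contains no descendant of Income and blocks every backdoor path.
No other singleton works — e.g. {Education} leaves P5 open — so {UnionMember} is the unique smallest valid adjustment set.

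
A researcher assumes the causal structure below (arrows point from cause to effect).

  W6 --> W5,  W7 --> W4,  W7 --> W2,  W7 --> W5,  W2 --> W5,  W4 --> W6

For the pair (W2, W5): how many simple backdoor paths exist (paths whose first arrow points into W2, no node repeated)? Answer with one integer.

2

A backdoor path from W2 to W5 is any simple undirected path whose first edge points into W2 (i.e. leaves W2 via a parent).
Parents of W2: {W7}.
Enumerating:
  P1: W2 <- W7 -> W4 -> W6 -> W5
  P2: W2 <- W7 -> W5
That exhausts the simple backdoor paths. Count: 2.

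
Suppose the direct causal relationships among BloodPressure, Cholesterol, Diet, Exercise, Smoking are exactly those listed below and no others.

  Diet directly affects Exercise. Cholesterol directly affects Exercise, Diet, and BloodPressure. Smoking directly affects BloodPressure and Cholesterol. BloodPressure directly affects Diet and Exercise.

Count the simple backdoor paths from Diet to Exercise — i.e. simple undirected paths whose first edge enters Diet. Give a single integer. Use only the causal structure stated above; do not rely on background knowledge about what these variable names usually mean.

6

A backdoor path from Diet to Exercise is any simple undirected path whose first edge points into Diet (i.e. leaves Diet via a parent).
Parents of Diet: {BloodPressure, Cholesterol}.
Enumerating:
  P1: Diet <- Cholesterol <- Smoking -> BloodPressure -> Exercise
  P2: Diet <- Cholesterol -> BloodPressure -> Exercise
  P3: Diet <- Cholesterol -> Exercise
  P4: Diet <- BloodPressure <- Smoking -> Cholesterol -> Exercise
  P5: Diet <- BloodPressure <- Cholesterol -> Exercise
  P6: Diet <- BloodPressure -> Exercise
That exhausts the simple backdoor paths. Count: 6.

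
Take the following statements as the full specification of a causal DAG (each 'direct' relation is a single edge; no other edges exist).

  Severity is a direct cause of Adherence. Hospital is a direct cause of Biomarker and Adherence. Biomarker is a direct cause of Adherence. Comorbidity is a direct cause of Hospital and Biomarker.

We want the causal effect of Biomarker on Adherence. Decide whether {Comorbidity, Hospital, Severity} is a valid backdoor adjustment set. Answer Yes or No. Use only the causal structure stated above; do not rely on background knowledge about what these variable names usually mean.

Yes

Backdoor paths from Biomarker to Adherence (paths whose first edge points into Biomarker):
  P1: Biomarker <- Comorbidity -> Hospital -> Adherence
  P2: Biomarker <- Hospital -> Adherence
Condition 1 (no descendant of Biomarker in the set): holds — descendants of Biomarker are {Adherence}; none are in {Comorbidity, Hospital, Severity}.
Condition 2 (every backdoor path blocked by {Comorbidity, Hospital, Severity}):
  P1: blocked at fork node Comorbidity ∈ conditioning set.
  P2: blocked at fork node Hospital ∈ conditioning set.
{Comorbidity, Hospital, Severity} satisfies the backdoor criterion.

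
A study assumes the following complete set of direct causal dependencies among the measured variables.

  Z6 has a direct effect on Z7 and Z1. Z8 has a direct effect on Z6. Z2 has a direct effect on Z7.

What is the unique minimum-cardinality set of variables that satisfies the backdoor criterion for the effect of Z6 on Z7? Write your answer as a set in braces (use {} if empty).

{}

Variables eligible for adjustment (non-descendants of Z6, excluding Z6 and Z7): {Z2, Z8}.
Backdoor paths from Z6 to Z7:
  (none)
With no backdoor paths the empty set already satisfies the criterion, and it is trivially minimal.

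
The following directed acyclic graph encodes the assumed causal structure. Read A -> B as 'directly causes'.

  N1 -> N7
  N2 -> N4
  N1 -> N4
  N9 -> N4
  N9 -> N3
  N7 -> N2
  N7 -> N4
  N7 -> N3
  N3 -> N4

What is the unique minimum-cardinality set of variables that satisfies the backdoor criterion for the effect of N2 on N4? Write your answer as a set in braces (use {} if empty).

Variables eligible for adjustment (non-descendants of N2, excluding N2 and N4): {N1, N3, N7, N9}.
Backdoor paths from N2 to N4:
  P1: N2 <- N7 <- N1 -> N4
  P2: N2 <- N7 -> N3 <- N9 -> N4
  P3: N2 <- N7 -> N3 -> N4
  P4: N2 <- N7 -> N4
The empty set is not sufficient: P1 (N2 <- N7 <- N1 -> N4) has no collider blocking it and no conditioned non-collider, so it is open.
Try {N7}:
  P1: blocked at chain node N7 ∈ conditioning set.
  P2: blocked at fork node N7 ∈ conditioning set.
  P3: blocked at fork node N7 ∈ conditioning set.
  P4: blocked at fork node N7 ∈ conditioning set.
{N7} contains no descendant of N2 and blocks every backdoor path.
No other singleton works — e.g. {N9} leaves P1 open — so {N7} is the unique smallest valid adjustment set.

{N7}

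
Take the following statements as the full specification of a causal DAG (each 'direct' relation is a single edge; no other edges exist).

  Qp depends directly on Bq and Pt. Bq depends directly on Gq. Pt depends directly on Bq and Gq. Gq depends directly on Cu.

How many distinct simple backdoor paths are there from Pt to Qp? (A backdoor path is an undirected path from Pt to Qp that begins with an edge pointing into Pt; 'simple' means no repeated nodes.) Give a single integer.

A backdoor path from Pt to Qp is any simple undirected path whose first edge points into Pt (i.e. leaves Pt via a parent).
Parents of Pt: {Bq, Gq}.
Enumerating:
  P1: Pt <- Gq -> Bq -> Qp
  P2: Pt <- Bq -> Qp
That exhausts the simple backdoor paths. Count: 2.

2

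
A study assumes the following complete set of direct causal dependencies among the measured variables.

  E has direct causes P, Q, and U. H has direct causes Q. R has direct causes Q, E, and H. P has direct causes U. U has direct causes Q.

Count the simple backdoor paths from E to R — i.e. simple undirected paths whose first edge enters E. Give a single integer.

6

A backdoor path from E to R is any simple undirected path whose first edge points into E (i.e. leaves E via a parent).
Parents of E: {P, Q, U}.
Enumerating:
  P1: E <- Q -> H -> R
  P2: E <- Q -> R
  P3: E <- U <- Q -> H -> R
  P4: E <- U <- Q -> R
  P5: E <- P <- U <- Q -> H -> R
  P6: E <- P <- U <- Q -> R
That exhausts the simple backdoor paths. Count: 6.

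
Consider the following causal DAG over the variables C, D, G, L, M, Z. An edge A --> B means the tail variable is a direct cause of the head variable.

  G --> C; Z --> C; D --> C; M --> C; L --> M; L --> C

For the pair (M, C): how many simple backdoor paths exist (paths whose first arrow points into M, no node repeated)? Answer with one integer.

A backdoor path from M to C is any simple undirected path whose first edge points into M (i.e. leaves M via a parent).
Parents of M: {L}.
Enumerating:
  P1: M <- L -> C
That exhausts the simple backdoor paths. Count: 1.

1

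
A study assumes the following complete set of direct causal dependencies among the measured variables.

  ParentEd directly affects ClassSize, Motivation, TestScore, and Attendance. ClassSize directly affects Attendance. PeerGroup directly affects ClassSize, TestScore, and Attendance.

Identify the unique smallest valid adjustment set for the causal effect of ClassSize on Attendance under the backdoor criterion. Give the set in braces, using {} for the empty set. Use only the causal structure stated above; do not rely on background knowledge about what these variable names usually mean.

{ParentEd, PeerGroup}

Variables eligible for adjustment (non-descendants of ClassSize, excluding ClassSize and Attendance): {Motivation, ParentEd, PeerGroup, TestScore}.
Backdoor paths from ClassSize to Attendance:
  P1: ClassSize <- ParentEd -> TestScore <- PeerGroup -> Attendance
  P2: ClassSize <- ParentEd -> Attendance
  P3: ClassSize <- PeerGroup -> TestScore <- ParentEd -> Attendance
  P4: ClassSize <- PeerGroup -> Attendance
The empty set is not sufficient: P2 (ClassSize <- ParentEd -> Attendance) has no collider blocking it and no conditioned non-collider, so it is open.
Try {ParentEd, PeerGroup}:
  P1: blocked at fork node ParentEd ∈ conditioning set.
  P2: blocked at fork node ParentEd ∈ conditioning set.
  P3: blocked at fork node PeerGroup ∈ conditioning set.
  P4: blocked at fork node PeerGroup ∈ conditioning set.
{ParentEd, PeerGroup} contains no descendant of ClassSize and blocks every backdoor path.
Every element of {ParentEd, PeerGroup} is needed (dropping ParentEd leaves P2 open; dropping PeerGroup leaves P4 open), so no proper subset is valid.
Among all size-2 subsets of the eligible variables, only {ParentEd, PeerGroup} blocks every backdoor path, so it is the unique smallest valid adjustment set.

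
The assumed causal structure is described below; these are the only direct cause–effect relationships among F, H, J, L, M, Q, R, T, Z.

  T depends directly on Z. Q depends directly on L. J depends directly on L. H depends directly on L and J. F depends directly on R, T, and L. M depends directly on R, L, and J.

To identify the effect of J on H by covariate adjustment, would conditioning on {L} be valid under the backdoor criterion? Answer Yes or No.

Yes

Backdoor paths from J to H (paths whose first edge points into J):
  P1: J <- L -> H
Condition 1 (no descendant of J in the set): holds — descendants of J are {H, M}; none are in {L}.
Condition 2 (every backdoor path blocked by {L}):
  P1: blocked at fork node L ∈ conditioning set.
{L} satisfies the backdoor criterion.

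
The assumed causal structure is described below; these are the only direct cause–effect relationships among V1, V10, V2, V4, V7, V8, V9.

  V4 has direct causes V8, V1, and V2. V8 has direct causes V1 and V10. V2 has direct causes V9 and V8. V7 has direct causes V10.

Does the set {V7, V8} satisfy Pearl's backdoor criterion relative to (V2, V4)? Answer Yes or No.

Backdoor paths from V2 to V4 (paths whose first edge points into V2):
  P1: V2 <- V8 <- V1 -> V4
  P2: V2 <- V8 -> V4
Condition 1 (no descendant of V2 in the set): holds — descendants of V2 are {V4}; none are in {V7, V8}.
Condition 2 (every backdoor path blocked by {V7, V8}):
  P1: blocked at chain node V8 ∈ conditioning set.
  P2: blocked at fork node V8 ∈ conditioning set.
{V7, V8} satisfies the backdoor criterion.

Yes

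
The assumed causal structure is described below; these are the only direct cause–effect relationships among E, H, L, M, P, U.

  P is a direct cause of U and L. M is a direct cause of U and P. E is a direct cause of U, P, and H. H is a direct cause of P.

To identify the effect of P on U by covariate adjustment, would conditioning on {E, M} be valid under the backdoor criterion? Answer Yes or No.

Backdoor paths from P to U (paths whose first edge points into P):
  P1: P <- E -> U
  P2: P <- H <- E -> U
  P3: P <- M -> U
Condition 1 (no descendant of P in the set): holds — descendants of P are {L, U}; none are in {E, M}.
Condition 2 (every backdoor path blocked by {E, M}):
  P1: blocked at fork node E ∈ conditioning set.
  P2: blocked at fork node E ∈ conditioning set.
  P3: blocked at fork node M ∈ conditioning set.
{E, M} satisfies the backdoor criterion.

Yes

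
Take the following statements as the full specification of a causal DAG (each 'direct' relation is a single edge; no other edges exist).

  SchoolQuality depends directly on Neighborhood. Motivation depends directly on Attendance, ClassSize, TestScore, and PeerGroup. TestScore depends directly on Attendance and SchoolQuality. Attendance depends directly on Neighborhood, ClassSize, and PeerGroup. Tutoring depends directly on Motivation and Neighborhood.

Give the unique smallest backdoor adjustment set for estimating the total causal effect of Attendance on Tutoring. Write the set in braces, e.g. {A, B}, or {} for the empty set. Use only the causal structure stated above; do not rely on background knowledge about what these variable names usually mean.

{ClassSize, Neighborhood, PeerGroup}

Variables eligible for adjustment (non-descendants of Attendance, excluding Attendance and Tutoring): {ClassSize, Neighborhood, PeerGroup, SchoolQuality}.
Backdoor paths from Attendance to Tutoring:
  P1: Attendance <- PeerGroup -> Motivation <- TestScore <- SchoolQuality <- Neighborhood -> Tutoring
  P2: Attendance <- PeerGroup -> Motivation -> Tutoring
  P3: Attendance <- Neighborhood -> SchoolQuality -> TestScore -> Motivation -> Tutoring
  P4: Attendance <- Neighborhood -> Tutoring
  P5: Attendance <- ClassSize -> Motivation <- TestScore <- SchoolQuality <- Neighborhood -> Tutoring
  P6: Attendance <- ClassSize -> Motivation -> Tutoring
The empty set is not sufficient: P2 (Attendance <- PeerGroup -> Motivation -> Tutoring) has no collider blocking it and no conditioned non-collider, so it is open.
Try {ClassSize, Neighborhood, PeerGroup}:
  P1: blocked at fork node PeerGroup ∈ conditioning set.
  P2: blocked at fork node PeerGroup ∈ conditioning set.
  P3: blocked at fork node Neighborhood ∈ conditioning set.
  P4: blocked at fork node Neighborhood ∈ conditioning set.
  P5: blocked at fork node ClassSize ∈ conditioning set.
  P6: blocked at fork node ClassSize ∈ conditioning set.
{ClassSize, Neighborhood, PeerGroup} contains no descendant of Attendance and blocks every backdoor path.
Every element of {ClassSize, Neighborhood, PeerGroup} is needed (dropping ClassSize leaves P6 open; dropping Neighborhood leaves P3 open; dropping PeerGroup leaves P2 open), so no proper subset is valid.
Among all size-3 subsets of the eligible variables, only {ClassSize, Neighborhood, PeerGroup} blocks every backdoor path, so it is the unique smallest valid adjustment set.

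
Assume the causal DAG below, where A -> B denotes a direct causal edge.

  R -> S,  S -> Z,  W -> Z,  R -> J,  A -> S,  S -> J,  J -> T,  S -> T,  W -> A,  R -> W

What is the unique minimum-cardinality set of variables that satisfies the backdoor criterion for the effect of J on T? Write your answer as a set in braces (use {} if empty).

Variables eligible for adjustment (non-descendants of J, excluding J and T): {A, R, S, W, Z}.
Backdoor paths from J to T:
  P1: J <- R -> W -> A -> S -> T
  P2: J <- R -> W -> Z <- S -> T
  P3: J <- R -> S -> T
  P4: J <- S -> T
The empty set is not sufficient: P1 (J <- R -> W -> A -> S -> T) has no collider blocking it and no conditioned non-collider, so it is open.
Try {S}:
  P1: blocked at chain node S ∈ conditioning set.
  P2: blocked at collider Z (neither it nor any descendant is in the conditioning set).
  P3: blocked at chain node S ∈ conditioning set.
  P4: blocked at fork node S ∈ conditioning set.
{S} contains no descendant of J and blocks every backdoor path.
No other singleton works — e.g. {R} leaves P4 open — so {S} is the unique smallest valid adjustment set.

{S}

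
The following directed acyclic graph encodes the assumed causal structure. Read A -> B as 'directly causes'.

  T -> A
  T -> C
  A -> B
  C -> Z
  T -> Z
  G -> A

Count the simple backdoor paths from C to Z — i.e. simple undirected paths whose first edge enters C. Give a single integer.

A backdoor path from C to Z is any simple undirected path whose first edge points into C (i.e. leaves C via a parent).
Parents of C: {T}.
Enumerating:
  P1: C <- T -> Z
That exhausts the simple backdoor paths. Count: 1.

1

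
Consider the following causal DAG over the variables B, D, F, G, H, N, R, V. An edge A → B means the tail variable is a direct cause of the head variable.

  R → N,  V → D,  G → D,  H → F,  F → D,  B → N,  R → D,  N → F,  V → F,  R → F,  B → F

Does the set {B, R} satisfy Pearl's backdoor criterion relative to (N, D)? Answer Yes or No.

Yes

Backdoor paths from N to D (paths whose first edge points into N):
  P1: N <- R -> F <- V -> D
  P2: N <- R -> F -> D
  P3: N <- R -> D
  P4: N <- B -> F <- R -> D
  P5: N <- B -> F <- V -> D
  P6: N <- B -> F -> D
Condition 1 (no descendant of N in the set): holds — descendants of N are {D, F}; none are in {B, R}.
Condition 2 (every backdoor path blocked by {B, R}):
  P1: blocked at fork node R ∈ conditioning set.
  P2: blocked at fork node R ∈ conditioning set.
  P3: blocked at fork node R ∈ conditioning set.
  P4: blocked at fork node B ∈ conditioning set.
  P5: blocked at fork node B ∈ conditioning set.
  P6: blocked at fork node B ∈ conditioning set.
{B, R} satisfies the backdoor criterion.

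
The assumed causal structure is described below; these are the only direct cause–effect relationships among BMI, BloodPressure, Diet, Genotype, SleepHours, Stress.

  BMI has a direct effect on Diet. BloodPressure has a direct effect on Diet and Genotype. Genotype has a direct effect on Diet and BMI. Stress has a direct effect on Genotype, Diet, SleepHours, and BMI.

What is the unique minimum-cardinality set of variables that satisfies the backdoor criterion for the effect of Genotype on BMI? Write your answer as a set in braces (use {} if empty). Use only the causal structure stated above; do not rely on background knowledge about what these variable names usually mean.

{Stress}

Variables eligible for adjustment (non-descendants of Genotype, excluding Genotype and BMI): {BloodPressure, SleepHours, Stress}.
Backdoor paths from Genotype to BMI:
  P1: Genotype <- BloodPressure -> Diet <- Stress -> BMI
  P2: Genotype <- BloodPressure -> Diet <- BMI
  P3: Genotype <- Stress -> BMI
  P4: Genotype <- Stress -> Diet <- BMI
The empty set is not sufficient: P3 (Genotype <- Stress -> BMI) has no collider blocking it and no conditioned non-collider, so it is open.
Try {Stress}:
  P1: blocked at collider Diet (neither it nor any descendant is in the conditioning set).
  P2: blocked at collider Diet (neither it nor any descendant is in the conditioning set).
  P3: blocked at fork node Stress ∈ conditioning set.
  P4: blocked at fork node Stress ∈ conditioning set.
{Stress} contains no descendant of Genotype and blocks every backdoor path.
No other singleton works — e.g. {BloodPressure} leaves P3 open — so {Stress} is the unique smallest valid adjustment set.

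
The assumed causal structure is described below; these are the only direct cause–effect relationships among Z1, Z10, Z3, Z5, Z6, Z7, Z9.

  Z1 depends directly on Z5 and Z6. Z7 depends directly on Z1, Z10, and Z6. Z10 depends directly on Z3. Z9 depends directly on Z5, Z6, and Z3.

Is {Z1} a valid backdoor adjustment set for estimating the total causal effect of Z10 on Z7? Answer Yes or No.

Backdoor paths from Z10 to Z7 (paths whose first edge points into Z10):
  P1: Z10 <- Z3 -> Z9 <- Z5 -> Z1 <- Z6 -> Z7
  P2: Z10 <- Z3 -> Z9 <- Z5 -> Z1 -> Z7
  P3: Z10 <- Z3 -> Z9 <- Z6 -> Z1 -> Z7
  P4: Z10 <- Z3 -> Z9 <- Z6 -> Z7
Condition 1 (no descendant of Z10 in the set): holds — descendants of Z10 are {Z7}; none are in {Z1}.
Condition 2 (every backdoor path blocked by {Z1}):
  P1: blocked at collider Z9 (neither it nor any descendant is in the conditioning set).
  P2: blocked at collider Z9 (neither it nor any descendant is in the conditioning set).
  P3: blocked at collider Z9 (neither it nor any descendant is in the conditioning set).
  P4: blocked at collider Z9 (neither it nor any descendant is in the conditioning set).
{Z1} satisfies the backdoor criterion.

Yes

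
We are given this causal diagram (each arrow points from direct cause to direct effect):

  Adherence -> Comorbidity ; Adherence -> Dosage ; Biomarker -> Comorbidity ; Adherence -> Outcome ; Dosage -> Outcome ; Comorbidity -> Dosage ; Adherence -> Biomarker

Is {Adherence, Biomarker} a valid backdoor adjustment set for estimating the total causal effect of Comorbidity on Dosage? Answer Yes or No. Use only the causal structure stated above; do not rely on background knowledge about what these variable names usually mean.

Backdoor paths from Comorbidity to Dosage (paths whose first edge points into Comorbidity):
  P1: Comorbidity <- Adherence -> Dosage
  P2: Comorbidity <- Adherence -> Outcome <- Dosage
  P3: Comorbidity <- Biomarker <- Adherence -> Dosage
  P4: Comorbidity <- Biomarker <- Adherence -> Outcome <- Dosage
Condition 1 (no descendant of Comorbidity in the set): holds — descendants of Comorbidity are {Dosage, Outcome}; none are in {Adherence, Biomarker}.
Condition 2 (every backdoor path blocked by {Adherence, Biomarker}):
  P1: blocked at fork node Adherence ∈ conditioning set.
  P2: blocked at fork node Adherence ∈ conditioning set.
  P3: blocked at chain node Biomarker ∈ conditioning set.
  P4: blocked at chain node Biomarker ∈ conditioning set.
{Adherence, Biomarker} satisfies the backdoor criterion.

Yes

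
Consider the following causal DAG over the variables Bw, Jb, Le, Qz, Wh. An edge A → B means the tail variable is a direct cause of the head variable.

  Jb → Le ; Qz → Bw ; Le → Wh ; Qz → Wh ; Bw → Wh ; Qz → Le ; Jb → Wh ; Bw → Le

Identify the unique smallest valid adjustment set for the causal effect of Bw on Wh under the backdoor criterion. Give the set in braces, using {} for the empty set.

Variables eligible for adjustment (non-descendants of Bw, excluding Bw and Wh): {Jb, Qz}.
Backdoor paths from Bw to Wh:
  P1: Bw <- Qz -> Le <- Jb -> Wh
  P2: Bw <- Qz -> Le -> Wh
  P3: Bw <- Qz -> Wh
The empty set is not sufficient: P2 (Bw <- Qz -> Le -> Wh) has no collider blocking it and no conditioned non-collider, so it is open.
Try {Qz}:
  P1: blocked at fork node Qz ∈ conditioning set.
  P2: blocked at fork node Qz ∈ conditioning set.
  P3: blocked at fork node Qz ∈ conditioning set.
{Qz} contains no descendant of Bw and blocks every backdoor path.
No other singleton works — e.g. {Jb} leaves P2 open — so {Qz} is the unique smallest valid adjustment set.

{Qz}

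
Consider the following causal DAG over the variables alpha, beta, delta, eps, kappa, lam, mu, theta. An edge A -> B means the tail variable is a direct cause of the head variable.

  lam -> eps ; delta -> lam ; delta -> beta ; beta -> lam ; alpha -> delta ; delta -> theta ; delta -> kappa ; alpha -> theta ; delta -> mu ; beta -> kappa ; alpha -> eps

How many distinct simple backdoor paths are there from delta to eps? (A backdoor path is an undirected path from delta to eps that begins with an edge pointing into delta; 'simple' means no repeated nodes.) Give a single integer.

1

A backdoor path from delta to eps is any simple undirected path whose first edge points into delta (i.e. leaves delta via a parent).
Parents of delta: {alpha}.
Enumerating:
  P1: delta <- alpha -> eps
That exhausts the simple backdoor paths. Count: 1.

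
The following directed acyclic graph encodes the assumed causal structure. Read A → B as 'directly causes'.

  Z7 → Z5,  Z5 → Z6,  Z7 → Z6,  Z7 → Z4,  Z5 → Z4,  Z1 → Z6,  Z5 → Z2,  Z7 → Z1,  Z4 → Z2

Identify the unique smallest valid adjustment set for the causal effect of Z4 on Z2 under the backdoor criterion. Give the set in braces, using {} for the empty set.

Variables eligible for adjustment (non-descendants of Z4, excluding Z4 and Z2): {Z1, Z5, Z6, Z7}.
Backdoor paths from Z4 to Z2:
  P1: Z4 <- Z7 -> Z5 -> Z2
  P2: Z4 <- Z7 -> Z1 -> Z6 <- Z5 -> Z2
  P3: Z4 <- Z7 -> Z6 <- Z5 -> Z2
  P4: Z4 <- Z5 -> Z2
The empty set is not sufficient: P1 (Z4 <- Z7 -> Z5 -> Z2) has no collider blocking it and no conditioned non-collider, so it is open.
Try {Z5}:
  P1: blocked at chain node Z5 ∈ conditioning set.
  P2: blocked at collider Z6 (neither it nor any descendant is in the conditioning set).
  P3: blocked at collider Z6 (neither it nor any descendant is in the conditioning set).
  P4: blocked at fork node Z5 ∈ conditioning set.
{Z5} contains no descendant of Z4 and blocks every backdoor path.
No other singleton works — e.g. {Z7} leaves P4 open — so {Z5} is the unique smallest valid adjustment set.

{Z5}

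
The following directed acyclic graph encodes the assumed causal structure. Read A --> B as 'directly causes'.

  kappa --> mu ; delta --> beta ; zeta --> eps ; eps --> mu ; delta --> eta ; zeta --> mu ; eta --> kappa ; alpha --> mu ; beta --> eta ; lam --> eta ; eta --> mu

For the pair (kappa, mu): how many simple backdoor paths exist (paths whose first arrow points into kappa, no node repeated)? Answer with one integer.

A backdoor path from kappa to mu is any simple undirected path whose first edge points into kappa (i.e. leaves kappa via a parent).
Parents of kappa: {eta}.
Enumerating:
  P1: kappa <- eta -> mu
That exhausts the simple backdoor paths. Count: 1.

1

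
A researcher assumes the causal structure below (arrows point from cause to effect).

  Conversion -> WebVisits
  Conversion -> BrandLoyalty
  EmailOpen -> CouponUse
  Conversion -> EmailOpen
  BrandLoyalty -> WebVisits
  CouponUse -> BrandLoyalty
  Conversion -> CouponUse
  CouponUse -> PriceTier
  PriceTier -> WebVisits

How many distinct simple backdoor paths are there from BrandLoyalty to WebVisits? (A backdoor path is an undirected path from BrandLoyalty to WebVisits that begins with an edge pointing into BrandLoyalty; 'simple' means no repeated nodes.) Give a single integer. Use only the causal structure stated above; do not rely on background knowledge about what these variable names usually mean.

A backdoor path from BrandLoyalty to WebVisits is any simple undirected path whose first edge points into BrandLoyalty (i.e. leaves BrandLoyalty via a parent).
Parents of BrandLoyalty: {Conversion, CouponUse}.
Enumerating:
  P1: BrandLoyalty <- Conversion -> EmailOpen -> CouponUse -> PriceTier -> WebVisits
  P2: BrandLoyalty <- Conversion -> CouponUse -> PriceTier -> WebVisits
  P3: BrandLoyalty <- Conversion -> WebVisits
  P4: BrandLoyalty <- CouponUse <- Conversion -> WebVisits
  P5: BrandLoyalty <- CouponUse <- EmailOpen <- Conversion -> WebVisits
  P6: BrandLoyalty <- CouponUse -> PriceTier -> WebVisits
That exhausts the simple backdoor paths. Count: 6.

6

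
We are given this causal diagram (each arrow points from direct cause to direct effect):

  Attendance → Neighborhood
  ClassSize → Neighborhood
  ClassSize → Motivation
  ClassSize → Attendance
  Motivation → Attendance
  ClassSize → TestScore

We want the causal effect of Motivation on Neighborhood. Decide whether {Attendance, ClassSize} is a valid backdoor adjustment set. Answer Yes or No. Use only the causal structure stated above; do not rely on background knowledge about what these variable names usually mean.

Backdoor paths from Motivation to Neighborhood (paths whose first edge points into Motivation):
  P1: Motivation <- ClassSize -> Attendance -> Neighborhood
  P2: Motivation <- ClassSize -> Neighborhood
Condition 1 (no descendant of Motivation in the set): FAILS — Attendance is a descendant of Motivation.
Condition 2 (every backdoor path blocked by {Attendance, ClassSize}):
  P1: blocked at fork node ClassSize ∈ conditioning set.
  P2: blocked at fork node ClassSize ∈ conditioning set.
{Attendance, ClassSize} does not satisfy the backdoor criterion.

No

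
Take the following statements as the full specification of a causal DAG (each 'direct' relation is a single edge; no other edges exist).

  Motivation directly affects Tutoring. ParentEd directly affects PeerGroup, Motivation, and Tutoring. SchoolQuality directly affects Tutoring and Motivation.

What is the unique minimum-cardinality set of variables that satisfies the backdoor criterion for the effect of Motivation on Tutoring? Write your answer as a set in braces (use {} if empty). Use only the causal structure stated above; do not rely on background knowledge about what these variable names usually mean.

{ParentEd, SchoolQuality}

Variables eligible for adjustment (non-descendants of Motivation, excluding Motivation and Tutoring): {ParentEd, PeerGroup, SchoolQuality}.
Backdoor paths from Motivation to Tutoring:
  P1: Motivation <- ParentEd -> Tutoring
  P2: Motivation <- SchoolQuality -> Tutoring
The empty set is not sufficient: P1 (Motivation <- ParentEd -> Tutoring) has no collider blocking it and no conditioned non-collider, so it is open.
Try {ParentEd, SchoolQuality}:
  P1: blocked at fork node ParentEd ∈ conditioning set.
  P2: blocked at fork node SchoolQuality ∈ conditioning set.
{ParentEd, SchoolQuality} contains no descendant of Motivation and blocks every backdoor path.
Every element of {ParentEd, SchoolQuality} is needed (dropping ParentEd leaves P1 open; dropping SchoolQuality leaves P2 open), so no proper subset is valid.
Among all size-2 subsets of the eligible variables, only {ParentEd, SchoolQuality} blocks every backdoor path, so it is the unique smallest valid adjustment set.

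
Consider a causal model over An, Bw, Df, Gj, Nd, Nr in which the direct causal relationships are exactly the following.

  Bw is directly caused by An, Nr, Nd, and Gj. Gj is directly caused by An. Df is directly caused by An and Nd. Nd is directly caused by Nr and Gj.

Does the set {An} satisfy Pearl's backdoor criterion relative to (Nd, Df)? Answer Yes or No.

Yes

Backdoor paths from Nd to Df (paths whose first edge points into Nd):
  P1: Nd <- Gj <- An -> Df
  P2: Nd <- Gj -> Bw <- An -> Df
  P3: Nd <- Nr -> Bw <- An -> Df
  P4: Nd <- Nr -> Bw <- Gj <- An -> Df
Condition 1 (no descendant of Nd in the set): holds — descendants of Nd are {Bw, Df}; none are in {An}.
Condition 2 (every backdoor path blocked by {An}):
  P1: blocked at fork node An ∈ conditioning set.
  P2: blocked at collider Bw (neither it nor any descendant is in the conditioning set).
  P3: blocked at collider Bw (neither it nor any descendant is in the conditioning set).
  P4: blocked at collider Bw (neither it nor any descendant is in the conditioning set).
{An} satisfies the backdoor criterion.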